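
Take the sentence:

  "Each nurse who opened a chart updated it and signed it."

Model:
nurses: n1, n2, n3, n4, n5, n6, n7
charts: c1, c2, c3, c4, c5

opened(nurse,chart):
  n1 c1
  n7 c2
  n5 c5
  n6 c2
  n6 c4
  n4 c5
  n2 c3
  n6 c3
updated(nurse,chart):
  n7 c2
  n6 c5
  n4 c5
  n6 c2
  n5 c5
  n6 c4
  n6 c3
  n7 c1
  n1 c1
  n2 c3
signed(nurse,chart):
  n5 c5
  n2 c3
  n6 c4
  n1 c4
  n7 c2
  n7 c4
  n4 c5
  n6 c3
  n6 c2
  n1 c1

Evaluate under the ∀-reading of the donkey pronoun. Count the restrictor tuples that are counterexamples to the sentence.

0

"it" takes "a chart" as antecedent — a donkey pronoun bound across the clause boundary.
Strong reading: for every (n,c) with opened(n,c), updated(n,c) ∧ signed(n,c).
Restrictor pairs: (n1,c1) ✓  (n2,c3) ✓  (n4,c5) ✓  (n5,c5) ✓  (n6,c2) ✓  (n6,c3) ✓  (n6,c4) ✓  (n7,c2) ✓
Counterexamples (restrictor pairs failing the scope): 0.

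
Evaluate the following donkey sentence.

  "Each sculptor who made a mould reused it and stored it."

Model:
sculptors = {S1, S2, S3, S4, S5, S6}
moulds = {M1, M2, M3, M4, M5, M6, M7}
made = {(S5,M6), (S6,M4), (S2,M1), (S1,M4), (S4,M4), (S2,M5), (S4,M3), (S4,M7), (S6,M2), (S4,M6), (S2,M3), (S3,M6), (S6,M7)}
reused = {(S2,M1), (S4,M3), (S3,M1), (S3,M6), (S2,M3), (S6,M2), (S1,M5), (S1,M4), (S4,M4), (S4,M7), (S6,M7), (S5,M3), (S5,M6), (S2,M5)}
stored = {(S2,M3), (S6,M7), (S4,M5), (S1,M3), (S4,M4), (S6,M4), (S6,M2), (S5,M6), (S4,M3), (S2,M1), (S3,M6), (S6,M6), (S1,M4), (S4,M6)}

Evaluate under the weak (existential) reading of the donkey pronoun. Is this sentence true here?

True

"it" takes "a mould" as antecedent — a donkey pronoun bound across the clause boundary.
Weak reading: every sculptor s with some made-mould has at least one made-mould m such that reused(s,m) ∧ stored(s,m).
Per sculptor: S1:✓  S2:✓  S3:✓  S4:✓  S5:✓  S6:✓
Every sculptor in the restrictor has a witness.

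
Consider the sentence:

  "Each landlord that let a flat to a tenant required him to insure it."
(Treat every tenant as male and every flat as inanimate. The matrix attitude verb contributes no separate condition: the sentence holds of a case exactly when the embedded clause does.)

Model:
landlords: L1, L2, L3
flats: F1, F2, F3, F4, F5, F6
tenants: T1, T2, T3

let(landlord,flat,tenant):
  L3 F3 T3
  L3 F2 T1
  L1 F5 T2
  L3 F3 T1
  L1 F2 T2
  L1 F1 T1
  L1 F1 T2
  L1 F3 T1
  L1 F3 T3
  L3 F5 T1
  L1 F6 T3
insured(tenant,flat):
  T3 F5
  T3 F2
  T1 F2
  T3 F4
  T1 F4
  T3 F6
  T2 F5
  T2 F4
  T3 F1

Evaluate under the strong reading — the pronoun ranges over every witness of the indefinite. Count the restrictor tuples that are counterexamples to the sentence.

"him" takes "a tenant" as antecedent and "it" takes "a flat"; both are donkey pronouns co-varying with the restrictor.
Strong reading: for every (l,f,t) with let(l,f,t), insured(t,f).
Restrictor triples: (L1,F1,T1)→insured(T1,F1) ✗  (L1,F1,T2)→insured(T2,F1) ✗  (L1,F2,T2)→insured(T2,F2) ✗  (L1,F3,T1)→insured(T1,F3) ✗  (L1,F3,T3)→insured(T3,F3) ✗  (L1,F5,T2)→insured(T2,F5) ✓  (L1,F6,T3)→insured(T3,F6) ✓  (L3,F2,T1)→insured(T1,F2) ✓  (L3,F3,T1)→insured(T1,F3) ✗  (L3,F3,T3)→insured(T3,F3) ✗  (L3,F5,T1)→insured(T1,F5) ✗
Counterexamples (restrictor triples failing the scope): 8.

8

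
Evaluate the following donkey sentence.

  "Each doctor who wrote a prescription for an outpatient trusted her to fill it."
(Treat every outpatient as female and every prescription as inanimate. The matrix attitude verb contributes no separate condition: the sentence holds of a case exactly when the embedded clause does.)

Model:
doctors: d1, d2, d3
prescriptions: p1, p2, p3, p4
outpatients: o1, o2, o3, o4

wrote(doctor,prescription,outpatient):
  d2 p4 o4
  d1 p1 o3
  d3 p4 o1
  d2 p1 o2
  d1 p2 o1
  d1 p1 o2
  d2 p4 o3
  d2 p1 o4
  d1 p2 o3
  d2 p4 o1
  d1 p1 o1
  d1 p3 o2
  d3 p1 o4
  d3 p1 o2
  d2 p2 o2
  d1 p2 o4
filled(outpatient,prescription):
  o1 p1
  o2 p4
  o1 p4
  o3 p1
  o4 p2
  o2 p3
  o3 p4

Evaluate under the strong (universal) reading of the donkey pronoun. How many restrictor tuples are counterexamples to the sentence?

9

"her" takes "an outpatient" as antecedent and "it" takes "a prescription"; both are donkey pronouns co-varying with the restrictor.
Strong reading: for every (d,p,o) with wrote(d,p,o), filled(o,p).
Restrictor triples: (d1,p1,o1)→filled(o1,p1) ✓  (d1,p1,o2)→filled(o2,p1) ✗  (d1,p1,o3)→filled(o3,p1) ✓  (d1,p2,o1)→filled(o1,p2) ✗  (d1,p2,o3)→filled(o3,p2) ✗  (d1,p2,o4)→filled(o4,p2) ✓  (d1,p3,o2)→filled(o2,p3) ✓  (d2,p1,o2)→filled(o2,p1) ✗  (d2,p1,o4)→filled(o4,p1) ✗  (d2,p2,o2)→filled(o2,p2) ✗  (d2,p4,o1)→filled(o1,p4) ✓  (d2,p4,o3)→filled(o3,p4) ✓  (d2,p4,o4)→filled(o4,p4) ✗  (d3,p1,o2)→filled(o2,p1) ✗  (d3,p1,o4)→filled(o4,p1) ✗  (d3,p4,o1)→filled(o1,p4) ✓
Counterexamples (restrictor triples failing the scope): 9.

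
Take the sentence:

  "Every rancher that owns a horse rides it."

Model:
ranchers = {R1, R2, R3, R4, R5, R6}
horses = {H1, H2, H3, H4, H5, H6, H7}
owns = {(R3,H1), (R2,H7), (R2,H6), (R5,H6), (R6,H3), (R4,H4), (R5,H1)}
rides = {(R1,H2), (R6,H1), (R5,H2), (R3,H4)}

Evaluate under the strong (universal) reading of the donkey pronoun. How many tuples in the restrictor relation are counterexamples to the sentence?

7

"it" takes "a horse" as antecedent — a donkey pronoun bound across the clause boundary.
Strong reading: for every (r,h) with owns(r,h), rides(r,h).
Restrictor pairs: (R2,H6) ✗  (R2,H7) ✗  (R3,H1) ✗  (R4,H4) ✗  (R5,H1) ✗  (R5,H6) ✗  (R6,H3) ✗
Counterexamples (restrictor pairs failing the scope): 7.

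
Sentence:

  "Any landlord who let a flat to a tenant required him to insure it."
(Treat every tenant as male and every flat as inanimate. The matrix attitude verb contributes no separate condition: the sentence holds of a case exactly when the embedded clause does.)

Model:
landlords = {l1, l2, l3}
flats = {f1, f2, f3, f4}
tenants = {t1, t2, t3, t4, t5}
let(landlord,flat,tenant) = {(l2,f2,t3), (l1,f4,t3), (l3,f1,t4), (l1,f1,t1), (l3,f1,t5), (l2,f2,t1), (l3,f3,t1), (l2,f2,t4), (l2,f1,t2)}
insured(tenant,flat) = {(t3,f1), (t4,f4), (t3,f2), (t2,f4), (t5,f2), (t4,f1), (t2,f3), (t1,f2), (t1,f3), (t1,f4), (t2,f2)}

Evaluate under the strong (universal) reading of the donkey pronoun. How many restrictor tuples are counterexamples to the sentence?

"him" takes "a tenant" as antecedent and "it" takes "a flat"; both are donkey pronouns co-varying with the restrictor.
Strong reading: for every (l,f,t) with let(l,f,t), insured(t,f).
Restrictor triples: (l1,f1,t1)→insured(t1,f1) ✗  (l1,f4,t3)→insured(t3,f4) ✗  (l2,f1,t2)→insured(t2,f1) ✗  (l2,f2,t1)→insured(t1,f2) ✓  (l2,f2,t3)→insured(t3,f2) ✓  (l2,f2,t4)→insured(t4,f2) ✗  (l3,f1,t4)→insured(t4,f1) ✓  (l3,f1,t5)→insured(t5,f1) ✗  (l3,f3,t1)→insured(t1,f3) ✓
Counterexamples (restrictor triples failing the scope): 5.

5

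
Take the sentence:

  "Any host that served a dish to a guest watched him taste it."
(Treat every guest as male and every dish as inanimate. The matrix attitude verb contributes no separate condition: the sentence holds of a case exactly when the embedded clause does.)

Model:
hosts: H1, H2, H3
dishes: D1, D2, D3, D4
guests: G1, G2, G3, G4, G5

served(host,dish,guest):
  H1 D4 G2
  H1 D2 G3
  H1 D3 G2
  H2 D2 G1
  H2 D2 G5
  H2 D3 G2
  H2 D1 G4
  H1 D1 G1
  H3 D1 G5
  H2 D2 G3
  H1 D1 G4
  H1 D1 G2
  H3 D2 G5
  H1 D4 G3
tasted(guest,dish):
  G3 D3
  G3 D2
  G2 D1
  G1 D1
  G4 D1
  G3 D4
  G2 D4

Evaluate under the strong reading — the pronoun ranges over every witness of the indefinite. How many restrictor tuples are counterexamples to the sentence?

6

"him" takes "a guest" as antecedent and "it" takes "a dish"; both are donkey pronouns co-varying with the restrictor.
Strong reading: for every (h,d,g) with served(h,d,g), tasted(g,d).
Restrictor triples: (H1,D1,G1)→tasted(G1,D1) ✓  (H1,D1,G2)→tasted(G2,D1) ✓  (H1,D1,G4)→tasted(G4,D1) ✓  (H1,D2,G3)→tasted(G3,D2) ✓  (H1,D3,G2)→tasted(G2,D3) ✗  (H1,D4,G2)→tasted(G2,D4) ✓  (H1,D4,G3)→tasted(G3,D4) ✓  (H2,D1,G4)→tasted(G4,D1) ✓  (H2,D2,G1)→tasted(G1,D2) ✗  (H2,D2,G3)→tasted(G3,D2) ✓  (H2,D2,G5)→tasted(G5,D2) ✗  (H2,D3,G2)→tasted(G2,D3) ✗  (H3,D1,G5)→tasted(G5,D1) ✗  (H3,D2,G5)→tasted(G5,D2) ✗
Counterexamples (restrictor triples failing the scope): 6.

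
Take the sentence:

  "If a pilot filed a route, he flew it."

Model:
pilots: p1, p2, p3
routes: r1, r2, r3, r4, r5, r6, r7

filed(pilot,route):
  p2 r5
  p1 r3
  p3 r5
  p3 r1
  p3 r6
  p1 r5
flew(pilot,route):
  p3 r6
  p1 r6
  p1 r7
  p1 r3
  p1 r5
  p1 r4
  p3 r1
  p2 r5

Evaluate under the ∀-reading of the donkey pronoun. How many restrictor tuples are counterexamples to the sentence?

1

"it" takes "a route" as antecedent — a donkey pronoun bound across the clause boundary.
Strong reading: for every (p,r) with filed(p,r), flew(p,r).
Restrictor pairs: (p1,r3) ✓  (p1,r5) ✓  (p2,r5) ✓  (p3,r1) ✓  (p3,r5) ✗  (p3,r6) ✓
Counterexamples (restrictor pairs failing the scope): 1.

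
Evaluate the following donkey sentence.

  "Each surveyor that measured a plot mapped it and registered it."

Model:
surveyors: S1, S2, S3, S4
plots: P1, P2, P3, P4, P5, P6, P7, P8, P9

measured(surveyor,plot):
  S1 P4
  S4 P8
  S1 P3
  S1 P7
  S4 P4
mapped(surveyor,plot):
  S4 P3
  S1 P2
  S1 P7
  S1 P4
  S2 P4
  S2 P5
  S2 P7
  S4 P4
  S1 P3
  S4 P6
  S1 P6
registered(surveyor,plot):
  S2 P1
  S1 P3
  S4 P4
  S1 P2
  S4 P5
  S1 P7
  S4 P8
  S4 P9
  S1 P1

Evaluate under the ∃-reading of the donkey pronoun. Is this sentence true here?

True

"it" takes "a plot" as antecedent — a donkey pronoun bound across the clause boundary.
Weak reading: every surveyor s with some measured-plot has at least one measured-plot p such that mapped(s,p) ∧ registered(s,p).
Per surveyor: S1:✓  S4:✓
Every surveyor in the restrictor has a witness.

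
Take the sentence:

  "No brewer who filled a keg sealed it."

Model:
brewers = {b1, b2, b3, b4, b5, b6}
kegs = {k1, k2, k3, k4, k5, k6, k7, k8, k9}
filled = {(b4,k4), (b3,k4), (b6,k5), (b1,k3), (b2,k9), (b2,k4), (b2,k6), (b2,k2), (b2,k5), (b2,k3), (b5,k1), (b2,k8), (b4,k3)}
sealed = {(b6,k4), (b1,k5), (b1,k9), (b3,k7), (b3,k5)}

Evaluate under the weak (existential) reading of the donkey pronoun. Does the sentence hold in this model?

"it" takes "a keg" as antecedent — a donkey pronoun bound across the clause boundary.
Truth condition: for no (b,k) with filled(b,k) does sealed(b,k) hold.
Restrictor pairs — does the scope hold? (b1,k3):fails  (b2,k2):fails  (b2,k3):fails  (b2,k4):fails  (b2,k5):fails  (b2,k6):fails  (b2,k8):fails  (b2,k9):fails  (b3,k4):fails  (b4,k3):fails  (b4,k4):fails  (b5,k1):fails  (b6,k5):fails
Scope holds for no restrictor pair, so the sentence is true.

True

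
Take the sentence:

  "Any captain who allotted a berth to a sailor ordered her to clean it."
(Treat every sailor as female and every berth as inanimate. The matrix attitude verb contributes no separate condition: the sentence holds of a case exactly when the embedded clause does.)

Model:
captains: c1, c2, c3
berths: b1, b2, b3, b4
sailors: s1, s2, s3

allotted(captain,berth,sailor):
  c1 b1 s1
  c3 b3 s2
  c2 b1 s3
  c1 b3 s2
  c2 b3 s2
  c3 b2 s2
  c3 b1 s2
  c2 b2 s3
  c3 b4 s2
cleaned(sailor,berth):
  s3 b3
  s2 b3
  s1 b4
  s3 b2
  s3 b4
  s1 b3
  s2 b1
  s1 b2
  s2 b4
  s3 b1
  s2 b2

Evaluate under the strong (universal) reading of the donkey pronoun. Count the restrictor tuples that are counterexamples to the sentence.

1

"her" takes "a sailor" as antecedent and "it" takes "a berth"; both are donkey pronouns co-varying with the restrictor.
Strong reading: for every (c,b,s) with allotted(c,b,s), cleaned(s,b).
Restrictor triples: (c1,b1,s1)→cleaned(s1,b1) ✗  (c1,b3,s2)→cleaned(s2,b3) ✓  (c2,b1,s3)→cleaned(s3,b1) ✓  (c2,b2,s3)→cleaned(s3,b2) ✓  (c2,b3,s2)→cleaned(s2,b3) ✓  (c3,b1,s2)→cleaned(s2,b1) ✓  (c3,b2,s2)→cleaned(s2,b2) ✓  (c3,b3,s2)→cleaned(s2,b3) ✓  (c3,b4,s2)→cleaned(s2,b4) ✓
Counterexamples (restrictor triples failing the scope): 1.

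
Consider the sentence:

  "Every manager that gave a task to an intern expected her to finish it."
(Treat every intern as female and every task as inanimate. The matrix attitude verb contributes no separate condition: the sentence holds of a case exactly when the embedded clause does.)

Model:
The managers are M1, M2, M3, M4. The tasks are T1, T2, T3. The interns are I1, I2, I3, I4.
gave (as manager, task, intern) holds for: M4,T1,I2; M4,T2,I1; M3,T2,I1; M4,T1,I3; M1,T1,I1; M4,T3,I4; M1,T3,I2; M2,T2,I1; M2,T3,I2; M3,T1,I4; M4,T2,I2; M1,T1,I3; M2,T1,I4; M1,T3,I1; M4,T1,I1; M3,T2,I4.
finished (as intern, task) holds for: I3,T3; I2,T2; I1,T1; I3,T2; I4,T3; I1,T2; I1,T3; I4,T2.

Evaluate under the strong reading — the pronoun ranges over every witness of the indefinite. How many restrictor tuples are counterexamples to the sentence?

"her" takes "an intern" as antecedent and "it" takes "a task"; both are donkey pronouns co-varying with the restrictor.
Strong reading: for every (m,t,i) with gave(m,t,i), finished(i,t).
Restrictor triples: (M1,T1,I1)→finished(I1,T1) ✓  (M1,T1,I3)→finished(I3,T1) ✗  (M1,T3,I1)→finished(I1,T3) ✓  (M1,T3,I2)→finished(I2,T3) ✗  (M2,T1,I4)→finished(I4,T1) ✗  (M2,T2,I1)→finished(I1,T2) ✓  (M2,T3,I2)→finished(I2,T3) ✗  (M3,T1,I4)→finished(I4,T1) ✗  (M3,T2,I1)→finished(I1,T2) ✓  (M3,T2,I4)→finished(I4,T2) ✓  (M4,T1,I1)→finished(I1,T1) ✓  (M4,T1,I2)→finished(I2,T1) ✗  (M4,T1,I3)→finished(I3,T1) ✗  (M4,T2,I1)→finished(I1,T2) ✓  (M4,T2,I2)→finished(I2,T2) ✓  (M4,T3,I4)→finished(I4,T3) ✓
Counterexamples (restrictor triples failing the scope): 7.

7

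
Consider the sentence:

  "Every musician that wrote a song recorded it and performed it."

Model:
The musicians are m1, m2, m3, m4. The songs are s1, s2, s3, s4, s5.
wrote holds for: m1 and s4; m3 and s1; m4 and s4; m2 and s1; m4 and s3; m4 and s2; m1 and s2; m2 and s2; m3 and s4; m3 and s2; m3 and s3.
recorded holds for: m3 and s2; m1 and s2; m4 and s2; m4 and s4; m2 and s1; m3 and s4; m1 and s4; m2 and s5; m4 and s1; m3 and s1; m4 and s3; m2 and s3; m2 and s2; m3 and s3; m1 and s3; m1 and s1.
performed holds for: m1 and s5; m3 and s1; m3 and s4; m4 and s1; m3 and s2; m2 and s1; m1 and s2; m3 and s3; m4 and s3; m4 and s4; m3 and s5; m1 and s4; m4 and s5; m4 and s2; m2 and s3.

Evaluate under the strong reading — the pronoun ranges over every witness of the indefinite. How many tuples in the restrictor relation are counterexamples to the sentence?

1

"it" takes "a song" as antecedent — a donkey pronoun bound across the clause boundary.
Strong reading: for every (m,s) with wrote(m,s), recorded(m,s) ∧ performed(m,s).
Restrictor pairs: (m1,s2) ✓  (m1,s4) ✓  (m2,s1) ✓  (m2,s2) ✗  (m3,s1) ✓  (m3,s2) ✓  (m3,s3) ✓  (m3,s4) ✓  (m4,s2) ✓  (m4,s3) ✓  (m4,s4) ✓
Counterexamples (restrictor pairs failing the scope): 1.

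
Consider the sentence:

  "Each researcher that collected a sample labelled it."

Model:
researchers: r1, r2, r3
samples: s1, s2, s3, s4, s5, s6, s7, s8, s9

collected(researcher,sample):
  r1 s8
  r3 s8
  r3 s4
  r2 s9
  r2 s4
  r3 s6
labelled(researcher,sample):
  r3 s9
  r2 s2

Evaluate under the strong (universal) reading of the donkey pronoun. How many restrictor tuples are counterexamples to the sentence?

6

"it" takes "a sample" as antecedent — a donkey pronoun bound across the clause boundary.
Strong reading: for every (r,s) with collected(r,s), labelled(r,s).
Restrictor pairs: (r1,s8) ✗  (r2,s4) ✗  (r2,s9) ✗  (r3,s4) ✗  (r3,s6) ✗  (r3,s8) ✗
Counterexamples (restrictor pairs failing the scope): 6.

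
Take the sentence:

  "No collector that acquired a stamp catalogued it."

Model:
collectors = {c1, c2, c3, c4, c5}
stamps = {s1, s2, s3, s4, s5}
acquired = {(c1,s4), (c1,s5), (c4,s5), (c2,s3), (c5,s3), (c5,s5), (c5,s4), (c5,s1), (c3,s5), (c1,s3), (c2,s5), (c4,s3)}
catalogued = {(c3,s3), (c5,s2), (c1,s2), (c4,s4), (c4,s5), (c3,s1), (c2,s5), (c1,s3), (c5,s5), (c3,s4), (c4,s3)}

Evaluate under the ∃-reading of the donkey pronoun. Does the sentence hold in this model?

False

"it" takes "a stamp" as antecedent — a donkey pronoun bound across the clause boundary.
Truth condition: for no (c,s) with acquired(c,s) does catalogued(c,s) hold.
Restrictor pairs — does the scope hold? (c1,s3):holds  (c1,s4):fails  (c1,s5):fails  (c2,s3):fails  (c2,s5):holds  (c3,s5):fails  (c4,s3):holds  (c4,s5):holds  (c5,s1):fails  (c5,s3):fails  (c5,s4):fails  (c5,s5):holds
Scope holds for 5 pair(s), so the sentence is false.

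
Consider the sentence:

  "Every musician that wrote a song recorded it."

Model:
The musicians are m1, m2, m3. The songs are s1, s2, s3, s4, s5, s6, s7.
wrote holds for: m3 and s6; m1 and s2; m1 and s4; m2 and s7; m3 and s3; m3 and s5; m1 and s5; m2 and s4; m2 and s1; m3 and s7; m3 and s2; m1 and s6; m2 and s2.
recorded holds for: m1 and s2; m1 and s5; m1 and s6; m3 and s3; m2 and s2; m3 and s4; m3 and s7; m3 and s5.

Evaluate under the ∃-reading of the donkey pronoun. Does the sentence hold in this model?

True

"it" takes "a song" as antecedent — a donkey pronoun bound across the clause boundary.
Weak reading: every musician m with some wrote-song has at least one wrote-song s such that recorded(m,s).
Per musician: m1:✓  m2:✓  m3:✓
Every musician in the restrictor has a witness.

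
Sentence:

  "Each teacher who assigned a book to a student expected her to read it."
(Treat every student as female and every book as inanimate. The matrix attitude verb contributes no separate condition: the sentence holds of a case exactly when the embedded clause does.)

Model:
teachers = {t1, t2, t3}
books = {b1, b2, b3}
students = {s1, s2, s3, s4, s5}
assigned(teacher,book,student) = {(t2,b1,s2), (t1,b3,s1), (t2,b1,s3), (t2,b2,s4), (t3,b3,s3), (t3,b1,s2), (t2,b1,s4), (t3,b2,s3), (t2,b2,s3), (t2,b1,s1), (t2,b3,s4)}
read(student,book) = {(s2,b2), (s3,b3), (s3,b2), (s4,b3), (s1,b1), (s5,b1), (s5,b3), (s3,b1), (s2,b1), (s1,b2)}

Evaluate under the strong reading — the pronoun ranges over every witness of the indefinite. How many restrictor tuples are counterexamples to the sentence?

"her" takes "a student" as antecedent and "it" takes "a book"; both are donkey pronouns co-varying with the restrictor.
Strong reading: for every (t,b,s) with assigned(t,b,s), read(s,b).
Restrictor triples: (t1,b3,s1)→read(s1,b3) ✗  (t2,b1,s1)→read(s1,b1) ✓  (t2,b1,s2)→read(s2,b1) ✓  (t2,b1,s3)→read(s3,b1) ✓  (t2,b1,s4)→read(s4,b1) ✗  (t2,b2,s3)→read(s3,b2) ✓  (t2,b2,s4)→read(s4,b2) ✗  (t2,b3,s4)→read(s4,b3) ✓  (t3,b1,s2)→read(s2,b1) ✓  (t3,b2,s3)→read(s3,b2) ✓  (t3,b3,s3)→read(s3,b3) ✓
Counterexamples (restrictor triples failing the scope): 3.

3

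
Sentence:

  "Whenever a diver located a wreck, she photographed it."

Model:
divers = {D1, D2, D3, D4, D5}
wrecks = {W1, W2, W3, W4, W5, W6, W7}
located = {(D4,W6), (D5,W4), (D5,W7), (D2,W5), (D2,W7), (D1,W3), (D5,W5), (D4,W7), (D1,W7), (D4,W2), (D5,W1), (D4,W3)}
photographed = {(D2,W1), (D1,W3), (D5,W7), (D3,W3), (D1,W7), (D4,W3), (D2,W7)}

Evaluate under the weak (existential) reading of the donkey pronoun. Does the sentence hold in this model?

True

"it" takes "a wreck" as antecedent — a donkey pronoun bound across the clause boundary.
Weak reading: every diver d with some located-wreck has at least one located-wreck w such that photographed(d,w).
Per diver: D1:✓  D2:✓  D4:✓  D5:✓
Every diver in the restrictor has a witness.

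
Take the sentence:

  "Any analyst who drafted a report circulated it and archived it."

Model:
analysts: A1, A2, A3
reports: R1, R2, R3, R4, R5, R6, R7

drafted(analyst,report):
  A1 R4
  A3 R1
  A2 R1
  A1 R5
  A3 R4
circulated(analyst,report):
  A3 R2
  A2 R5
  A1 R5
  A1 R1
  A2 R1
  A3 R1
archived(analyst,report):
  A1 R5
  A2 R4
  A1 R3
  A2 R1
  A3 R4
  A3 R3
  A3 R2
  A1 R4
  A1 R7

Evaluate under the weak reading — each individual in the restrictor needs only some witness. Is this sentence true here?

False

"it" takes "a report" as antecedent — a donkey pronoun bound across the clause boundary.
Weak reading: every analyst a with some drafted-report has at least one drafted-report r such that circulated(a,r) ∧ archived(a,r).
Per analyst: A1:✓  A2:✓  A3:✗
A3 has no witness among its drafted-reports.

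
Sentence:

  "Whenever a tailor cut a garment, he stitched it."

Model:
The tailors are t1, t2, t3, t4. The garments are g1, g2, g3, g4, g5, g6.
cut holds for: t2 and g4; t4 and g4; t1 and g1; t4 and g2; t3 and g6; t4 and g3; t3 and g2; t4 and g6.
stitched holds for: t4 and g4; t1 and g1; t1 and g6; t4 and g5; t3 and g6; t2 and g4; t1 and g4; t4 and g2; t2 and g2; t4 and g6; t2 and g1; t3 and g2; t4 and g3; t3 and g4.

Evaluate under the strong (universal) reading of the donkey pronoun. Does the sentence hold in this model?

True

"it" takes "a garment" as antecedent — a donkey pronoun bound across the clause boundary.
Strong reading: for every (t,g) with cut(t,g), stitched(t,g).
Restrictor pairs: (t1,g1) ✓  (t2,g4) ✓  (t3,g2) ✓  (t3,g6) ✓  (t4,g2) ✓  (t4,g3) ✓  (t4,g4) ✓  (t4,g6) ✓
Every restrictor pair satisfies the scope.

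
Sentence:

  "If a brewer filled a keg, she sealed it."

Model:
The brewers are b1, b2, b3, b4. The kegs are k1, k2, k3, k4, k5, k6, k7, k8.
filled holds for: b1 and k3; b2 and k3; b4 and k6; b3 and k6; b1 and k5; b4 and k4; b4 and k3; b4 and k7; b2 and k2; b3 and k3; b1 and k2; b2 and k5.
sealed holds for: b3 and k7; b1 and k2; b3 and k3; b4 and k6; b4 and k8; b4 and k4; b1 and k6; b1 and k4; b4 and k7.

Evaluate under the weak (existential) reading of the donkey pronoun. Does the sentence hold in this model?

False

"it" takes "a keg" as antecedent — a donkey pronoun bound across the clause boundary.
Weak reading: every brewer b with some filled-keg has at least one filled-keg k such that sealed(b,k).
Per brewer: b1:✓  b2:✗  b3:✓  b4:✓
b2 has no witness among its filled-kegs.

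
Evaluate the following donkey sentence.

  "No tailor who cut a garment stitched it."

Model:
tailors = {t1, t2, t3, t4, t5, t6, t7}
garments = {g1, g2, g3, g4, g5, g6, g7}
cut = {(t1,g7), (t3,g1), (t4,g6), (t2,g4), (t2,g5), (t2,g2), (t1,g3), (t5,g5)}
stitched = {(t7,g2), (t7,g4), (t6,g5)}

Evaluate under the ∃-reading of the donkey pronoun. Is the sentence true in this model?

True

"it" takes "a garment" as antecedent — a donkey pronoun bound across the clause boundary.
Truth condition: for no (t,g) with cut(t,g) does stitched(t,g) hold.
Restrictor pairs — does the scope hold? (t1,g3):fails  (t1,g7):fails  (t2,g2):fails  (t2,g4):fails  (t2,g5):fails  (t3,g1):fails  (t4,g6):fails  (t5,g5):fails
Scope holds for no restrictor pair, so the sentence is true.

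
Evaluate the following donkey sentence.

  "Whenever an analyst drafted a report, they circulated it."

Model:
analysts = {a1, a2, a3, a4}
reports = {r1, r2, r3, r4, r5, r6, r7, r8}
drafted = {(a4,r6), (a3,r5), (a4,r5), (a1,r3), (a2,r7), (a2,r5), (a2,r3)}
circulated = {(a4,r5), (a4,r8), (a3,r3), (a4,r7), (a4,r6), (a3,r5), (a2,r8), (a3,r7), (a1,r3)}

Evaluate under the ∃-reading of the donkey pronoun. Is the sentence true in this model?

"it" takes "a report" as antecedent — a donkey pronoun bound across the clause boundary.
Weak reading: every analyst a with some drafted-report has at least one drafted-report r such that circulated(a,r).
Per analyst: a1:✓  a2:✗  a3:✓  a4:✓
a2 has no witness among its drafted-reports.

False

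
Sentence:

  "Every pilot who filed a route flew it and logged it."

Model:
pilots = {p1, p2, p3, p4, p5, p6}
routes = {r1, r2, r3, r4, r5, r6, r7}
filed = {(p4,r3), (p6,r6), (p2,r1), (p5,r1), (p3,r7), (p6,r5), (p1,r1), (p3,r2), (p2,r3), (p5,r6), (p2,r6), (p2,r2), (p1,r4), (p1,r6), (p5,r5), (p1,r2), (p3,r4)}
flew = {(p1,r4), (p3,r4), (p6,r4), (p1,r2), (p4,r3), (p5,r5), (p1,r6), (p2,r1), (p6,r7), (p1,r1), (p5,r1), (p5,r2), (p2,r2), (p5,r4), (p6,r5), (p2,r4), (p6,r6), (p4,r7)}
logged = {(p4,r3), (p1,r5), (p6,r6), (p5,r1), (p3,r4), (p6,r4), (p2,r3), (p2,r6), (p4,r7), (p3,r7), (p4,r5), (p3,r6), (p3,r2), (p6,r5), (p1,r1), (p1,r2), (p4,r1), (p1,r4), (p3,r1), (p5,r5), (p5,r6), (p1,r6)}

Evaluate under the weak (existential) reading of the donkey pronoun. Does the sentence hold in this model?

False

"it" takes "a route" as antecedent — a donkey pronoun bound across the clause boundary.
Weak reading: every pilot p with some filed-route has at least one filed-route r such that flew(p,r) ∧ logged(p,r).
Per pilot: p1:✓  p2:✗  p3:✓  p4:✓  p5:✓  p6:✓
p2 has no witness among its filed-routes.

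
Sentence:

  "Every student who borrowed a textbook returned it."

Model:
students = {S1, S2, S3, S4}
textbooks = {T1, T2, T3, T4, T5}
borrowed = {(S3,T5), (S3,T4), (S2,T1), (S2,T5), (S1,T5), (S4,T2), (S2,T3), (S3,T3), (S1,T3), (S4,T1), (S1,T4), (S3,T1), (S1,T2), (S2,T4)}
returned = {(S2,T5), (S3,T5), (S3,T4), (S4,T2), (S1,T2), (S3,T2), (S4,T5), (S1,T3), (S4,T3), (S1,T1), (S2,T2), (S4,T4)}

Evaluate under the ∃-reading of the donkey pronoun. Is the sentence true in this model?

True

"it" takes "a textbook" as antecedent — a donkey pronoun bound across the clause boundary.
Weak reading: every student s with some borrowed-textbook has at least one borrowed-textbook t such that returned(s,t).
Per student: S1:✓  S2:✓  S3:✓  S4:✓
Every student in the restrictor has a witness.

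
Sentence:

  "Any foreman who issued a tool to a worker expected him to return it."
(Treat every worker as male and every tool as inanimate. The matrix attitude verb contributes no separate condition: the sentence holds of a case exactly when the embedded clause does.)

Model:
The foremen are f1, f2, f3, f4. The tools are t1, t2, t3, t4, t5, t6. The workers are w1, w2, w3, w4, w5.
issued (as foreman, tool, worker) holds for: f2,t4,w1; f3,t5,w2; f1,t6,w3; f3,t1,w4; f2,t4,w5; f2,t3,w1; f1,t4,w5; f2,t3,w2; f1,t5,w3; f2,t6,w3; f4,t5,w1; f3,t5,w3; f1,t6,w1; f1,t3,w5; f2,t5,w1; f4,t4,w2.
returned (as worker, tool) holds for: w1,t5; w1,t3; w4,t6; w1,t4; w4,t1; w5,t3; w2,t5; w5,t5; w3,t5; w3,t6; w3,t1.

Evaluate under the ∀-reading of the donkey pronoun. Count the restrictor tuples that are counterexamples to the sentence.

"him" takes "a worker" as antecedent and "it" takes "a tool"; both are donkey pronouns co-varying with the restrictor.
Strong reading: for every (f,t,w) with issued(f,t,w), returned(w,t).
Restrictor triples: (f1,t3,w5)→returned(w5,t3) ✓  (f1,t4,w5)→returned(w5,t4) ✗  (f1,t5,w3)→returned(w3,t5) ✓  (f1,t6,w1)→returned(w1,t6) ✗  (f1,t6,w3)→returned(w3,t6) ✓  (f2,t3,w1)→returned(w1,t3) ✓  (f2,t3,w2)→returned(w2,t3) ✗  (f2,t4,w1)→returned(w1,t4) ✓  (f2,t4,w5)→returned(w5,t4) ✗  (f2,t5,w1)→returned(w1,t5) ✓  (f2,t6,w3)→returned(w3,t6) ✓  (f3,t1,w4)→returned(w4,t1) ✓  (f3,t5,w2)→returned(w2,t5) ✓  (f3,t5,w3)→returned(w3,t5) ✓  (f4,t4,w2)→returned(w2,t4) ✗  (f4,t5,w1)→returned(w1,t5) ✓
Counterexamples (restrictor triples failing the scope): 5.

5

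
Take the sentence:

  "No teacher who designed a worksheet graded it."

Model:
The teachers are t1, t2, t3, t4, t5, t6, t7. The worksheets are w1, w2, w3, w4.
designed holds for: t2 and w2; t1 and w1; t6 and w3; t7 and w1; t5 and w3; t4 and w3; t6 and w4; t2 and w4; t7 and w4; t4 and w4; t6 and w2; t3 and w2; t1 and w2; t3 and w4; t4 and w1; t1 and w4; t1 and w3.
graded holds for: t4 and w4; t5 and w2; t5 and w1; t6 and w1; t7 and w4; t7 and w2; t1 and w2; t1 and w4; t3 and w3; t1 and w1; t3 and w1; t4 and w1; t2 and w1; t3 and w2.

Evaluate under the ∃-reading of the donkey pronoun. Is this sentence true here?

False

"it" takes "a worksheet" as antecedent — a donkey pronoun bound across the clause boundary.
Truth condition: for no (t,w) with designed(t,w) does graded(t,w) hold.
Restrictor pairs — does the scope hold? (t1,w1):holds  (t1,w2):holds  (t1,w3):fails  (t1,w4):holds  (t2,w2):fails  (t2,w4):fails  (t3,w2):holds  (t3,w4):fails  (t4,w1):holds  (t4,w3):fails  (t4,w4):holds  (t5,w3):fails  (t6,w2):fails  (t6,w3):fails  (t6,w4):fails  (t7,w1):fails  (t7,w4):holds
Scope holds for 7 pair(s), so the sentence is false.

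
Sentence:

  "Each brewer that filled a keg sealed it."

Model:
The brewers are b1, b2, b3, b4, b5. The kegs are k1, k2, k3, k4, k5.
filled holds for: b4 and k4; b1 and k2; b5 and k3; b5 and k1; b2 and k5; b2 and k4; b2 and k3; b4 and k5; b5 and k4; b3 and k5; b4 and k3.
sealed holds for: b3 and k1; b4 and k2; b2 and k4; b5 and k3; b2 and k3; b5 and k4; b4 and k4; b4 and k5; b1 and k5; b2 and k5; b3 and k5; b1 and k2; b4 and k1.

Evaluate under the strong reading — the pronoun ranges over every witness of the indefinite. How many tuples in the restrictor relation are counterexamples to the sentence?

2

"it" takes "a keg" as antecedent — a donkey pronoun bound across the clause boundary.
Strong reading: for every (b,k) with filled(b,k), sealed(b,k).
Restrictor pairs: (b1,k2) ✓  (b2,k3) ✓  (b2,k4) ✓  (b2,k5) ✓  (b3,k5) ✓  (b4,k3) ✗  (b4,k4) ✓  (b4,k5) ✓  (b5,k1) ✗  (b5,k3) ✓  (b5,k4) ✓
Counterexamples (restrictor pairs failing the scope): 2.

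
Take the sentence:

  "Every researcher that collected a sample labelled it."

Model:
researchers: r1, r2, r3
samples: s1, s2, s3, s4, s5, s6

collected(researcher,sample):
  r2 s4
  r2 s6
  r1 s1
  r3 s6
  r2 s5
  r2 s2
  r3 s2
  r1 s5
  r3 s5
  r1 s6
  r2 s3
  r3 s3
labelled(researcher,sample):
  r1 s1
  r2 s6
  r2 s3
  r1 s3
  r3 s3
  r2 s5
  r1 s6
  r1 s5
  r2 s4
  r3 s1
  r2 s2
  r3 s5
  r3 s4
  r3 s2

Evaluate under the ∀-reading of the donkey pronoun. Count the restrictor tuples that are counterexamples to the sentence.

"it" takes "a sample" as antecedent — a donkey pronoun bound across the clause boundary.
Strong reading: for every (r,s) with collected(r,s), labelled(r,s).
Restrictor pairs: (r1,s1) ✓  (r1,s5) ✓  (r1,s6) ✓  (r2,s2) ✓  (r2,s3) ✓  (r2,s4) ✓  (r2,s5) ✓  (r2,s6) ✓  (r3,s2) ✓  (r3,s3) ✓  (r3,s5) ✓  (r3,s6) ✗
Counterexamples (restrictor pairs failing the scope): 1.

1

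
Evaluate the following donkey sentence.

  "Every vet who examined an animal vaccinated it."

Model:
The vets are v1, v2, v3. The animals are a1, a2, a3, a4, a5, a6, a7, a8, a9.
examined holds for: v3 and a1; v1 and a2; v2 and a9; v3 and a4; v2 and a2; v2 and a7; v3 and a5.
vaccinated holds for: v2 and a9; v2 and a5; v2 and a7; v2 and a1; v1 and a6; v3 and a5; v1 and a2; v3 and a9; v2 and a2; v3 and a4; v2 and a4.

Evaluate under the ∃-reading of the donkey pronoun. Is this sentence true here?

True

"it" takes "an animal" as antecedent — a donkey pronoun bound across the clause boundary.
Weak reading: every vet v with some examined-animal has at least one examined-animal a such that vaccinated(v,a).
Per vet: v1:✓  v2:✓  v3:✓
Every vet in the restrictor has a witness.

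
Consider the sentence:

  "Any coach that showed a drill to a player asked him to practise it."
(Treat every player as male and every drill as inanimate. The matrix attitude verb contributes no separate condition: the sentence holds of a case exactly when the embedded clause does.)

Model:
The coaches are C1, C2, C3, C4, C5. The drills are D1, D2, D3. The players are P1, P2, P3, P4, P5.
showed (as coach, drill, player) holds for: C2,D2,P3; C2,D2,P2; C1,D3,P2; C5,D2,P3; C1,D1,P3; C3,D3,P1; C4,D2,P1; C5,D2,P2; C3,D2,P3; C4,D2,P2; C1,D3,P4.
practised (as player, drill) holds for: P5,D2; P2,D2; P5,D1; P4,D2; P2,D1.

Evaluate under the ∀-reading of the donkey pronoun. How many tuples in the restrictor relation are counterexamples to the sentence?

8

"him" takes "a player" as antecedent and "it" takes "a drill"; both are donkey pronouns co-varying with the restrictor.
Strong reading: for every (c,d,p) with showed(c,d,p), practised(p,d).
Restrictor triples: (C1,D1,P3)→practised(P3,D1) ✗  (C1,D3,P2)→practised(P2,D3) ✗  (C1,D3,P4)→practised(P4,D3) ✗  (C2,D2,P2)→practised(P2,D2) ✓  (C2,D2,P3)→practised(P3,D2) ✗  (C3,D2,P3)→practised(P3,D2) ✗  (C3,D3,P1)→practised(P1,D3) ✗  (C4,D2,P1)→practised(P1,D2) ✗  (C4,D2,P2)→practised(P2,D2) ✓  (C5,D2,P2)→practised(P2,D2) ✓  (C5,D2,P3)→practised(P3,D2) ✗
Counterexamples (restrictor triples failing the scope): 8.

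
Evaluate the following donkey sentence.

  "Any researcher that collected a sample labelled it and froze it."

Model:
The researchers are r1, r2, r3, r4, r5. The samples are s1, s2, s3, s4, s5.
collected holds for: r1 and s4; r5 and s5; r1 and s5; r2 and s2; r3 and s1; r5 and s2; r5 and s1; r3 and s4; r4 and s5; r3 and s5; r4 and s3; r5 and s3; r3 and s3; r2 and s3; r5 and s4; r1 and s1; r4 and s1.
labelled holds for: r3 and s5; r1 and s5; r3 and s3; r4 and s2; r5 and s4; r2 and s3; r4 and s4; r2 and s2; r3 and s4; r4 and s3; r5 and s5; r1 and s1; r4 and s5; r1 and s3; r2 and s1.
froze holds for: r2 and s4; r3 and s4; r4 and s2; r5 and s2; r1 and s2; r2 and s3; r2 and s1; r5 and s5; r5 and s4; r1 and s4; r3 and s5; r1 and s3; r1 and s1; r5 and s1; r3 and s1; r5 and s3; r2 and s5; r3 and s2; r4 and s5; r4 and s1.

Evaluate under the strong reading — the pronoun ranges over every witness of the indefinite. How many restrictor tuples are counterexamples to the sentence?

"it" takes "a sample" as antecedent — a donkey pronoun bound across the clause boundary.
Strong reading: for every (r,s) with collected(r,s), labelled(r,s) ∧ froze(r,s).
Restrictor pairs: (r1,s1) ✓  (r1,s4) ✗  (r1,s5) ✗  (r2,s2) ✗  (r2,s3) ✓  (r3,s1) ✗  (r3,s3) ✗  (r3,s4) ✓  (r3,s5) ✓  (r4,s1) ✗  (r4,s3) ✗  (r4,s5) ✓  (r5,s1) ✗  (r5,s2) ✗  (r5,s3) ✗  (r5,s4) ✓  (r5,s5) ✓
Counterexamples (restrictor pairs failing the scope): 10.

10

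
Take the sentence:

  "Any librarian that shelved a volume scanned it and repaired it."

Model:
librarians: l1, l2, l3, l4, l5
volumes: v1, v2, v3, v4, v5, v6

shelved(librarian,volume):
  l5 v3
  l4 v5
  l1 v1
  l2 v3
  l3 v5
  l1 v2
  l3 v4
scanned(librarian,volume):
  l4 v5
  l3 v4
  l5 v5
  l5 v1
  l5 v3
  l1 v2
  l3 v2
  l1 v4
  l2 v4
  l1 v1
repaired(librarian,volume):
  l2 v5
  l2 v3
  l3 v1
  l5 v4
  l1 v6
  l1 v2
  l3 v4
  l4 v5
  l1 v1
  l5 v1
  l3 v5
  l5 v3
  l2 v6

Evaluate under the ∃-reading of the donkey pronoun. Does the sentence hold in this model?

"it" takes "a volume" as antecedent — a donkey pronoun bound across the clause boundary.
Weak reading: every librarian l with some shelved-volume has at least one shelved-volume v such that scanned(l,v) ∧ repaired(l,v).
Per librarian: l1:✓  l2:✗  l3:✓  l4:✓  l5:✓
l2 has no witness among its shelved-volumes.

False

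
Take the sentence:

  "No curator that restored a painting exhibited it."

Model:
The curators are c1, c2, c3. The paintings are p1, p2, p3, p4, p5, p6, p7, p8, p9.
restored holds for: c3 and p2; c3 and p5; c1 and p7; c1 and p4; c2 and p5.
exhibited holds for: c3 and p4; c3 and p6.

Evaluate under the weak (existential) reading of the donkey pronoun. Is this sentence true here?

"it" takes "a painting" as antecedent — a donkey pronoun bound across the clause boundary.
Truth condition: for no (c,p) with restored(c,p) does exhibited(c,p) hold.
Restrictor pairs — does the scope hold? (c1,p4):fails  (c1,p7):fails  (c2,p5):fails  (c3,p2):fails  (c3,p5):fails
Scope holds for no restrictor pair, so the sentence is true.

True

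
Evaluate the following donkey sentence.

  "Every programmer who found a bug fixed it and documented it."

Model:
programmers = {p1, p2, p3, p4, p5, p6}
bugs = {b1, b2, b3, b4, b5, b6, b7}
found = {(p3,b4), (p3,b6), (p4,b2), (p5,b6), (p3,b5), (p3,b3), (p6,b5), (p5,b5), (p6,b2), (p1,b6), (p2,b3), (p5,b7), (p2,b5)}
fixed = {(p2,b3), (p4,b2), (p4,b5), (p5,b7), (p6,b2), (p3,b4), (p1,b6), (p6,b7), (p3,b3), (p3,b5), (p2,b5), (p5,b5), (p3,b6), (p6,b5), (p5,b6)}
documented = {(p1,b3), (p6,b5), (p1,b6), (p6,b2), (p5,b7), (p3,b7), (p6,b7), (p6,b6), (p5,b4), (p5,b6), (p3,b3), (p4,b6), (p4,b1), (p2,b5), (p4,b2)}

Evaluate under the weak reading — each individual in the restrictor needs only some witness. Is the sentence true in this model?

"it" takes "a bug" as antecedent — a donkey pronoun bound across the clause boundary.
Weak reading: every programmer p with some found-bug has at least one found-bug b such that fixed(p,b) ∧ documented(p,b).
Per programmer: p1:✓  p2:✓  p3:✓  p4:✓  p5:✓  p6:✓
Every programmer in the restrictor has a witness.

True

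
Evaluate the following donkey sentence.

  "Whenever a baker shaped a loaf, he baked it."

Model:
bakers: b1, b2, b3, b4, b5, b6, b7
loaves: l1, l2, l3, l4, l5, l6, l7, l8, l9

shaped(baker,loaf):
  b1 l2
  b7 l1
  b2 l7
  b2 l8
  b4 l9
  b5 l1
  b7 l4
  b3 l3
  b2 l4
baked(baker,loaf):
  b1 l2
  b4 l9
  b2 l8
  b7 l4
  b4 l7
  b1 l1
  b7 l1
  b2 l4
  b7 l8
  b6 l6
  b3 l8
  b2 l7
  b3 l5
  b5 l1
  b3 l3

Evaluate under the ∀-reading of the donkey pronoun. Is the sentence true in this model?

True

"it" takes "a loaf" as antecedent — a donkey pronoun bound across the clause boundary.
Strong reading: for every (b,l) with shaped(b,l), baked(b,l).
Restrictor pairs: (b1,l2) ✓  (b2,l4) ✓  (b2,l7) ✓  (b2,l8) ✓  (b3,l3) ✓  (b4,l9) ✓  (b5,l1) ✓  (b7,l1) ✓  (b7,l4) ✓
Every restrictor pair satisfies the scope.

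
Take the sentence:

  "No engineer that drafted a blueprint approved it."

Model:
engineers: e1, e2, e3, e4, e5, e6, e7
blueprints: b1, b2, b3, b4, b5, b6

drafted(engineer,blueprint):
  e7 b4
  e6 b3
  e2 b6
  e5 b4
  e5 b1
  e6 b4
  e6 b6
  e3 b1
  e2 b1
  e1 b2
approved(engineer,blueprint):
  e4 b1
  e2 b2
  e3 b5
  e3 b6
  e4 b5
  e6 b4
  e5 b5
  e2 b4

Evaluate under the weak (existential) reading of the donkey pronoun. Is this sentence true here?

False

"it" takes "a blueprint" as antecedent — a donkey pronoun bound across the clause boundary.
Truth condition: for no (e,b) with drafted(e,b) does approved(e,b) hold.
Restrictor pairs — does the scope hold? (e1,b2):fails  (e2,b1):fails  (e2,b6):fails  (e3,b1):fails  (e5,b1):fails  (e5,b4):fails  (e6,b3):fails  (e6,b4):holds  (e6,b6):fails  (e7,b4):fails
Scope holds for 1 pair(s), so the sentence is false.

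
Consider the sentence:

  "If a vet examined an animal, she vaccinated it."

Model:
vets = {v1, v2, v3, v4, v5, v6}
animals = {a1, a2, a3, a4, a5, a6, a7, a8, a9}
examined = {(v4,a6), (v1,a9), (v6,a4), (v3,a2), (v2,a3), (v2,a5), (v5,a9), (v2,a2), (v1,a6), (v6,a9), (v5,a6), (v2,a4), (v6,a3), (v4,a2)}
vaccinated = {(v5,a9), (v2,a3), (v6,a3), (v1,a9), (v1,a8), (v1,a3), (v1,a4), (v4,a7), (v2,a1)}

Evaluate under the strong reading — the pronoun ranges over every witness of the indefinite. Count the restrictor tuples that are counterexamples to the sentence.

"it" takes "an animal" as antecedent — a donkey pronoun bound across the clause boundary.
Strong reading: for every (v,a) with examined(v,a), vaccinated(v,a).
Restrictor pairs: (v1,a6) ✗  (v1,a9) ✓  (v2,a2) ✗  (v2,a3) ✓  (v2,a4) ✗  (v2,a5) ✗  (v3,a2) ✗  (v4,a2) ✗  (v4,a6) ✗  (v5,a6) ✗  (v5,a9) ✓  (v6,a3) ✓  (v6,a4) ✗  (v6,a9) ✗
Counterexamples (restrictor pairs failing the scope): 10.

10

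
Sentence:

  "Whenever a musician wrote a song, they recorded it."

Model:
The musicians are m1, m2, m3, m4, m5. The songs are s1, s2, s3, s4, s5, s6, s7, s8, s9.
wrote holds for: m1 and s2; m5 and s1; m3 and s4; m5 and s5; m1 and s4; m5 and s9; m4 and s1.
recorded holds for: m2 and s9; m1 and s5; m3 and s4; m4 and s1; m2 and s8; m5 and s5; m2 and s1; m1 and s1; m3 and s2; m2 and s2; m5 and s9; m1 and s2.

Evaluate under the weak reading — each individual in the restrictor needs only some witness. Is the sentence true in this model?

True

"it" takes "a song" as antecedent — a donkey pronoun bound across the clause boundary.
Weak reading: every musician m with some wrote-song has at least one wrote-song s such that recorded(m,s).
Per musician: m1:✓  m3:✓  m4:✓  m5:✓
Every musician in the restrictor has a witness.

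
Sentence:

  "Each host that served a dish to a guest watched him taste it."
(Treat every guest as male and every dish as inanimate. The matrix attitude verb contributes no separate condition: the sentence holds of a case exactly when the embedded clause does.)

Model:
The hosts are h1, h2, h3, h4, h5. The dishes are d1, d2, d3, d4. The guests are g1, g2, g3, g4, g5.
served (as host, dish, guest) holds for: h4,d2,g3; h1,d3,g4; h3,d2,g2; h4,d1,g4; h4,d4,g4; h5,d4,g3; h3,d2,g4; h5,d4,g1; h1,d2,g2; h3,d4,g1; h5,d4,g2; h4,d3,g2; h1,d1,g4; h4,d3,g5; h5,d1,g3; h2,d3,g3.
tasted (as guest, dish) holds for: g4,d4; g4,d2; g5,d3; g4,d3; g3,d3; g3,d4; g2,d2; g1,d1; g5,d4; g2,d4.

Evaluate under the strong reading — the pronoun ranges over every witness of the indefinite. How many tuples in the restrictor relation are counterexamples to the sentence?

"him" takes "a guest" as antecedent and "it" takes "a dish"; both are donkey pronouns co-varying with the restrictor.
Strong reading: for every (h,d,g) with served(h,d,g), tasted(g,d).
Restrictor triples: (h1,d1,g4)→tasted(g4,d1) ✗  (h1,d2,g2)→tasted(g2,d2) ✓  (h1,d3,g4)→tasted(g4,d3) ✓  (h2,d3,g3)→tasted(g3,d3) ✓  (h3,d2,g2)→tasted(g2,d2) ✓  (h3,d2,g4)→tasted(g4,d2) ✓  (h3,d4,g1)→tasted(g1,d4) ✗  (h4,d1,g4)→tasted(g4,d1) ✗  (h4,d2,g3)→tasted(g3,d2) ✗  (h4,d3,g2)→tasted(g2,d3) ✗  (h4,d3,g5)→tasted(g5,d3) ✓  (h4,d4,g4)→tasted(g4,d4) ✓  (h5,d1,g3)→tasted(g3,d1) ✗  (h5,d4,g1)→tasted(g1,d4) ✗  (h5,d4,g2)→tasted(g2,d4) ✓  (h5,d4,g3)→tasted(g3,d4) ✓
Counterexamples (restrictor triples failing the scope): 7.

7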